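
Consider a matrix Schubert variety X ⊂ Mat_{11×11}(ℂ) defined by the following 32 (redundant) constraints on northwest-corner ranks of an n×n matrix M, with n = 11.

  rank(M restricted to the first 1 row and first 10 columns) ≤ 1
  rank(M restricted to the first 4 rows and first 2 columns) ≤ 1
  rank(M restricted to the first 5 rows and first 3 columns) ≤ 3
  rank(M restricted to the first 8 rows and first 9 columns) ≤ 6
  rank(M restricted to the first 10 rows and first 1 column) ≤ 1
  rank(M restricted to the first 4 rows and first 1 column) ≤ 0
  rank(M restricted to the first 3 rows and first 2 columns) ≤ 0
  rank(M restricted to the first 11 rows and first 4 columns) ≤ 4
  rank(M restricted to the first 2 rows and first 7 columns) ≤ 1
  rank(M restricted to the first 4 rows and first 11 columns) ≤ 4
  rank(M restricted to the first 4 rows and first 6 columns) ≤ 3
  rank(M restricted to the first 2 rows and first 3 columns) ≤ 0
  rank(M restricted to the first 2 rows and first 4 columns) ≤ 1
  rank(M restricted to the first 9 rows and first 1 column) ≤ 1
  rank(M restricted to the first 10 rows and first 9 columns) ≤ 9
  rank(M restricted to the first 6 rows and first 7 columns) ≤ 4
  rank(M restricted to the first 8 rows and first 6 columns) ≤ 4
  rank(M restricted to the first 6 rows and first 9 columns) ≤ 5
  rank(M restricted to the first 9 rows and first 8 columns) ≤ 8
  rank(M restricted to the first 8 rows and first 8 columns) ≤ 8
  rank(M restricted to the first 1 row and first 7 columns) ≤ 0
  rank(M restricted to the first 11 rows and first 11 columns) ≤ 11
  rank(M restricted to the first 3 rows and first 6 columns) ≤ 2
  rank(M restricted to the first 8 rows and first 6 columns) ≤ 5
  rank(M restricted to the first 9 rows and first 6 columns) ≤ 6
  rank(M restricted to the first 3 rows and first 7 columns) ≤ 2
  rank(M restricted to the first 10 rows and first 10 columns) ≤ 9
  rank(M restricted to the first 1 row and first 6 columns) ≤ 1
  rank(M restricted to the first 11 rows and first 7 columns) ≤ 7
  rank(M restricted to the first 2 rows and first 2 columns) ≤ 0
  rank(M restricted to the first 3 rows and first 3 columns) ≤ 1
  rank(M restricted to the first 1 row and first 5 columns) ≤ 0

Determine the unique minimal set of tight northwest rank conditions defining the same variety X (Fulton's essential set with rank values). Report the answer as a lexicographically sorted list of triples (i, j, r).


Propagating the 32 rank bounds to every northwest block:

  i=1: 0, 0, 0, 0, 0, 0, 0, 1, 1, 1, 1
  i=2: 0, 0, 0, 1, 1, 1, 1, 2, 2, 2, 2
  i=3: 0, 0, 1, 2, 2, 2, 2, 3, 3, 3, 3
  i=4: 0, 1, 2, 3, 3, 3, 3, 4, 4, 4, 4
  i=5: 1, 2, 3, 4, 4, 4, 4, 5, 5, 5, 5
  i=6: 1, 2, 3, 4, 4, 4, 4, 5, 5, 6, 6
  i=7: 1, 2, 3, 4, 4, 4, 5, 6, 6, 7, 7
  i=8: 1, 2, 3, 4, 4, 4, 5, 6, 6, 7, 8
  i=9: 1, 2, 3, 4, 5, 5, 6, 7, 7, 8, 9
  i=10: 1, 2, 3, 4, 5, 6, 7, 8, 8, 9, 10
  i=11: 1, 2, 3, 4, 5, 6, 7, 8, 9, 10, 11

reading off 1-entries of Δ²R: w = (8, 4, 3, 2, 1, 10, 7, 11, 5, 6, 9).

Fulton essential set (8 of the 22 Rothe cells):

[(1, 7, 0), (2, 3, 0), (3, 2, 0), (4, 1, 0), (6, 7, 4), (6, 9, 5), (8, 6, 4), (8, 9, 6)]


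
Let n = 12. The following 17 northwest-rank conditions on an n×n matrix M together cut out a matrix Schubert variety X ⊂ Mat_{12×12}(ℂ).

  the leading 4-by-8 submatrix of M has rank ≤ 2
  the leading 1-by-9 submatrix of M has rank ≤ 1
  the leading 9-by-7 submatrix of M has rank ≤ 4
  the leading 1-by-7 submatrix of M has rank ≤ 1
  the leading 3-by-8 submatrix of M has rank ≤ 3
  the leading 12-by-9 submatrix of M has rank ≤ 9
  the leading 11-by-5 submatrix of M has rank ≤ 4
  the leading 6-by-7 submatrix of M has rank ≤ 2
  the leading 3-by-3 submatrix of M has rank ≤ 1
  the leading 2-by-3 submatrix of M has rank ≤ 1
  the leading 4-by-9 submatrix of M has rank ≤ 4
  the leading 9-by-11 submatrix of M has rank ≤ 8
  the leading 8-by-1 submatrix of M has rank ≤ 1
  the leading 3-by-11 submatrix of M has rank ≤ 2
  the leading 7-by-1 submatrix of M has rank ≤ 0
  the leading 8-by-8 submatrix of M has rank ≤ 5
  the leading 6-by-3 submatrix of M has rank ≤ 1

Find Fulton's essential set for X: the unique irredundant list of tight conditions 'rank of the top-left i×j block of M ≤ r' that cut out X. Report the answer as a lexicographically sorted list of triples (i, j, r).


Propagating the 17 rank bounds to every northwest block:

  R[1]: 0 | 1 | 1 | 1 | 1 | 1 | 1 | 1 | 1 | 1 | 1 | 1
  R[2]: 0 | 1 | 1 | 2 | 2 | 2 | 2 | 2 | 2 | 2 | 2 | 2
  R[3]: 0 | 1 | 1 | 2 | 2 | 2 | 2 | 2 | 2 | 2 | 2 | 3
  R[4]: 0 | 1 | 1 | 2 | 2 | 2 | 2 | 2 | 3 | 3 | 3 | 4
  R[5]: 0 | 1 | 1 | 2 | 2 | 2 | 2 | 3 | 4 | 4 | 4 | 5
  R[6]: 0 | 1 | 1 | 2 | 2 | 2 | 2 | 3 | 4 | 5 | 5 | 6
  R[7]: 0 | 1 | 2 | 3 | 3 | 3 | 3 | 4 | 5 | 6 | 6 | 7
  R[8]: 1 | 2 | 3 | 4 | 4 | 4 | 4 | 5 | 6 | 7 | 7 | 8
  R[9]: 1 | 2 | 3 | 4 | 4 | 4 | 4 | 5 | 6 | 7 | 8 | 9
  R[10]: 1 | 2 | 3 | 4 | 4 | 5 | 5 | 6 | 7 | 8 | 9 | 10
  R[11]: 1 | 2 | 3 | 4 | 4 | 5 | 6 | 7 | 8 | 9 | 10 | 11
  R[12]: 1 | 2 | 3 | 4 | 5 | 6 | 7 | 8 | 9 | 10 | 11 | 12

reading off 1-entries of Δ²R: w = (2, 4, 12, 9, 8, 10, 3, 1, 11, 6, 7, 5).

7 SE-corners of the 34-cell Rothe diagram give Ess(w):

[(3, 11, 2), (4, 8, 2), (6, 3, 1), (6, 7, 2), (7, 1, 0), (9, 7, 4), (11, 5, 4)]


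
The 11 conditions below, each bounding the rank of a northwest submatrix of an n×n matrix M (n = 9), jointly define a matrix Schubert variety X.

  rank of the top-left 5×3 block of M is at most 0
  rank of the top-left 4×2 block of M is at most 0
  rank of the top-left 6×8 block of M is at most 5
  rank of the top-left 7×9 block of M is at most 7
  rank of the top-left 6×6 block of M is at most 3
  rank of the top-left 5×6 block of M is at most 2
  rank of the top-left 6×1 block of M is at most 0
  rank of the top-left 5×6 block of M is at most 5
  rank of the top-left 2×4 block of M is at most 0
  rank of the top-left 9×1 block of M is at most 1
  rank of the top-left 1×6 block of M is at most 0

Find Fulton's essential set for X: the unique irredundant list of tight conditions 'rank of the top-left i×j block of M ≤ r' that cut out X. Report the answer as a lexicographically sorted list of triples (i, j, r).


Propagating the 11 rank bounds to every northwest block:

  R[1]: 0 0 0 0 0 0 1 1 1
  R[2]: 0 0 0 0 1 1 2 2 2
  R[3]: 0 0 0 1 2 2 3 3 3
  R[4]: 0 0 0 1 2 2 3 4 4
  R[5]: 0 0 0 1 2 2 3 4 5
  R[6]: 0 1 1 2 3 3 4 5 6
  R[7]: 1 2 2 3 4 4 5 6 7
  R[8]: 1 2 3 4 5 5 6 7 8
  R[9]: 1 2 3 4 5 6 7 8 9

the unique w with this rank table is (7, 5, 4, 8, 9, 2, 1, 3, 6).

5 SE-corners of the 22-cell Rothe diagram give Ess(w):

[(1, 6, 0), (2, 4, 0), (5, 3, 0), (5, 6, 2), (6, 1, 0)]


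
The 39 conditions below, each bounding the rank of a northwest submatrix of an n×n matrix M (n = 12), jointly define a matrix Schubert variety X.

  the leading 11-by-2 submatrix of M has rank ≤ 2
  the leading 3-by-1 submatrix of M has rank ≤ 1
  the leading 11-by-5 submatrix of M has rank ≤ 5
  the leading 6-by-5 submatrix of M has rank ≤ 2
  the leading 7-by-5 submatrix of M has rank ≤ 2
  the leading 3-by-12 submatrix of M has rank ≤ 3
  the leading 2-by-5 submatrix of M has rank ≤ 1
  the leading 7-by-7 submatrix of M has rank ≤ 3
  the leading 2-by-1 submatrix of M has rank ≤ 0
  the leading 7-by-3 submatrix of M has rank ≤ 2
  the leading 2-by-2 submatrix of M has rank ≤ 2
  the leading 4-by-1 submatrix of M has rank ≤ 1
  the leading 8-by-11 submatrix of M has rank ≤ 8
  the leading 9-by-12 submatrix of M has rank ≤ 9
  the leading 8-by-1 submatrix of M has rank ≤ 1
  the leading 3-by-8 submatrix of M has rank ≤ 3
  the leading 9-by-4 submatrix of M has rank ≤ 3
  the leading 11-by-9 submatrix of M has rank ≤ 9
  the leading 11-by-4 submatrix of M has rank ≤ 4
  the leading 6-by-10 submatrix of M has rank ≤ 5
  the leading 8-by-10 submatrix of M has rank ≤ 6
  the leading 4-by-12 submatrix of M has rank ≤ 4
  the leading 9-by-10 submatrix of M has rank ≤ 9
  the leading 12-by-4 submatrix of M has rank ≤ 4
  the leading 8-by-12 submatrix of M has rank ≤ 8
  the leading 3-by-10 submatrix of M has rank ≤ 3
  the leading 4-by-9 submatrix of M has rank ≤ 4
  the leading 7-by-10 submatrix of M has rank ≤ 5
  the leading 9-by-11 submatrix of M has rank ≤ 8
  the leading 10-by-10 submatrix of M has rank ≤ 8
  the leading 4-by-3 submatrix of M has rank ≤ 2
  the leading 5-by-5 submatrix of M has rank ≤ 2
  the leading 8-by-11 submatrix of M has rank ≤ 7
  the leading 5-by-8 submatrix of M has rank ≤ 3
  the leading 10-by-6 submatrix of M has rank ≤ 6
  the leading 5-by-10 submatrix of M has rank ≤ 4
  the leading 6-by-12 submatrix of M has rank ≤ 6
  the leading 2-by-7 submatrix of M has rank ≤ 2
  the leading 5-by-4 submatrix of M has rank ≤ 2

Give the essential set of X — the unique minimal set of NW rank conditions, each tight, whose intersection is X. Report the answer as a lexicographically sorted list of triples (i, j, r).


Propagating the 39 rank bounds to every northwest block:

  i=1: 0 | 1 | 1 | 1 | 1 | 1 | 1 | 1 | 1 | 1 | 1 | 1
  i=2: 0 | 1 | 1 | 1 | 1 | 2 | 2 | 2 | 2 | 2 | 2 | 2
  i=3: 1 | 2 | 2 | 2 | 2 | 3 | 3 | 3 | 3 | 3 | 3 | 3
  i=4: 1 | 2 | 2 | 2 | 2 | 3 | 3 | 3 | 4 | 4 | 4 | 4
  i=5: 1 | 2 | 2 | 2 | 2 | 3 | 3 | 3 | 4 | 4 | 5 | 5
  i=6: 1 | 2 | 2 | 2 | 2 | 3 | 3 | 4 | 5 | 5 | 6 | 6
  i=7: 1 | 2 | 2 | 2 | 2 | 3 | 3 | 4 | 5 | 5 | 6 | 7
  i=8: 1 | 2 | 3 | 3 | 3 | 4 | 4 | 5 | 6 | 6 | 7 | 8
  i=9: 1 | 2 | 3 | 3 | 4 | 5 | 5 | 6 | 7 | 7 | 8 | 9
  i=10: 1 | 2 | 3 | 4 | 5 | 6 | 6 | 7 | 8 | 8 | 9 | 10
  i=11: 1 | 2 | 3 | 4 | 5 | 6 | 7 | 8 | 9 | 9 | 10 | 11
  i=12: 1 | 2 | 3 | 4 | 5 | 6 | 7 | 8 | 9 | 10 | 11 | 12

reading off 1-entries of Δ²R: w = (2, 6, 1, 9, 11, 8, 12, 3, 5, 4, 7, 10).

ℓ(w)=26; the 8 essential cells (i,j,r):

[(2, 1, 0), (2, 5, 1), (5, 8, 3), (5, 10, 4), (7, 5, 2), (7, 7, 3), (7, 10, 5), (9, 4, 3)]


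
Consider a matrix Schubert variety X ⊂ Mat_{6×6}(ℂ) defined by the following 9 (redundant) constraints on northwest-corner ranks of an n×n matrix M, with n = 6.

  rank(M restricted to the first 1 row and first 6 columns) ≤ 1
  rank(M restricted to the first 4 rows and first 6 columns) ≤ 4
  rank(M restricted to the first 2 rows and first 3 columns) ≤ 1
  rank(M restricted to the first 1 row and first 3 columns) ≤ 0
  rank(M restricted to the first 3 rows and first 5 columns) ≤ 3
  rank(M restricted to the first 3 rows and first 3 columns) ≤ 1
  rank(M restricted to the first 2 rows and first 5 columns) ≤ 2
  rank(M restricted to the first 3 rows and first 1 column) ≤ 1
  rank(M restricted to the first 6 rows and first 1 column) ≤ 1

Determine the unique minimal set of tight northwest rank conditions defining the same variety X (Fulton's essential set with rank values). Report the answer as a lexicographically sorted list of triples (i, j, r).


Reconstructing r_w from the 9 given conditions:

  0, 0, 0, 1, 1, 1
  1, 1, 1, 2, 2, 2
  1, 1, 1, 2, 3, 3
  1, 2, 2, 3, 4, 4
  1, 2, 3, 4, 5, 5
  1, 2, 3, 4, 5, 6

second differences of R give the permutation w = (4, 1, 5, 2, 3, 6).

Rothe diagram D(w) (5 cells), 2 SE-corners (essential conditions):

[(1, 3, 0), (3, 3, 1)]


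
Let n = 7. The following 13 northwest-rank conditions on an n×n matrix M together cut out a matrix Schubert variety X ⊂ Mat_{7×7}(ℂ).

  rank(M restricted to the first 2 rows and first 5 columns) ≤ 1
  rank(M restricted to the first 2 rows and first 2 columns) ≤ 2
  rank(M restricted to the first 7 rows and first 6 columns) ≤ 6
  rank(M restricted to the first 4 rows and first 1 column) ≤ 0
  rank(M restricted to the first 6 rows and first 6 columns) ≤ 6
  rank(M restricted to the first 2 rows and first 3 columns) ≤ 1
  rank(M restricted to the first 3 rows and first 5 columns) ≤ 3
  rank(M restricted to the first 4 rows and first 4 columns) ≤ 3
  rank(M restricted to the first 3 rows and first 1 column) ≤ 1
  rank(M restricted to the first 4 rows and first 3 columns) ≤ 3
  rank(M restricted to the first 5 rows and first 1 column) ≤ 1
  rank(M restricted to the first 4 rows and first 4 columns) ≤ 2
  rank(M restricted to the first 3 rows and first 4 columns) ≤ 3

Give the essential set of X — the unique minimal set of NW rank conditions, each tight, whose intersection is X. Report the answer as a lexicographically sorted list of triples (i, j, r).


Rank table r_w(7×7) implied by the 13 constraints:

  0 | 1 | 1 | 1 | 1 | 1 | 1
  0 | 1 | 1 | 1 | 1 | 2 | 2
  0 | 1 | 2 | 2 | 2 | 3 | 3
  0 | 1 | 2 | 2 | 3 | 4 | 4
  1 | 2 | 3 | 3 | 4 | 5 | 5
  1 | 2 | 3 | 4 | 5 | 6 | 6
  1 | 2 | 3 | 4 | 5 | 6 | 7

hence w(1..7) = (2, 6, 3, 5, 1, 4, 7).

Fulton essential set (3 of the 8 Rothe cells):

[(2, 5, 1), (4, 1, 0), (4, 4, 2)]


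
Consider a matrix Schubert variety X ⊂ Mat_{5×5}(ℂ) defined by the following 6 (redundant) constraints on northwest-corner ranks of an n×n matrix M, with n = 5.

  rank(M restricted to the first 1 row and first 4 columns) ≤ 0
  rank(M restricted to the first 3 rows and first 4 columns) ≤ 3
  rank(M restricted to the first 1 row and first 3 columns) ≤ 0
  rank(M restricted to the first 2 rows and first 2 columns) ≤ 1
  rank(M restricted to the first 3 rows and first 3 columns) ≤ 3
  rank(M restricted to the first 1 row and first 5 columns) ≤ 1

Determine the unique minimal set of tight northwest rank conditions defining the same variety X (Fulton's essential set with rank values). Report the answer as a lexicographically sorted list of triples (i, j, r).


Propagating the 6 rank bounds to every northwest block:

  i=1: 0 0 0 0 1
  i=2: 1 1 1 1 2
  i=3: 1 2 2 2 3
  i=4: 1 2 3 3 4
  i=5: 1 2 3 4 5

second differences of R give the permutation w = (5, 1, 2, 3, 4).

D(w) has 4 cells with 1 SE-corner; essential set:

[(1, 4, 0)]


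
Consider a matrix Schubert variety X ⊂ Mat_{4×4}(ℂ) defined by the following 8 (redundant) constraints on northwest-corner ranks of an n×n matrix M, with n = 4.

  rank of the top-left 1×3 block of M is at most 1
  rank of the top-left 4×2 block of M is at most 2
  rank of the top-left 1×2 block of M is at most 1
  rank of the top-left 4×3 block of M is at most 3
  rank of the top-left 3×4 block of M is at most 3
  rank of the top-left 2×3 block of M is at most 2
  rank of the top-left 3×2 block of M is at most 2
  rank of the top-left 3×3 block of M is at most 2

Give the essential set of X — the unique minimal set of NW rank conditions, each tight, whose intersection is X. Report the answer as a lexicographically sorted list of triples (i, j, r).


Propagating the 8 rank bounds to every northwest block:

  R[1]: 1 | 1 | 1 | 1
  R[2]: 1 | 2 | 2 | 2
  R[3]: 1 | 2 | 2 | 3
  R[4]: 1 | 2 | 3 | 4

the unique w with this rank table is (1, 2, 4, 3).

1 SE-corner of the 1-cell Rothe diagram gives Ess(w):

[(3, 3, 2)]


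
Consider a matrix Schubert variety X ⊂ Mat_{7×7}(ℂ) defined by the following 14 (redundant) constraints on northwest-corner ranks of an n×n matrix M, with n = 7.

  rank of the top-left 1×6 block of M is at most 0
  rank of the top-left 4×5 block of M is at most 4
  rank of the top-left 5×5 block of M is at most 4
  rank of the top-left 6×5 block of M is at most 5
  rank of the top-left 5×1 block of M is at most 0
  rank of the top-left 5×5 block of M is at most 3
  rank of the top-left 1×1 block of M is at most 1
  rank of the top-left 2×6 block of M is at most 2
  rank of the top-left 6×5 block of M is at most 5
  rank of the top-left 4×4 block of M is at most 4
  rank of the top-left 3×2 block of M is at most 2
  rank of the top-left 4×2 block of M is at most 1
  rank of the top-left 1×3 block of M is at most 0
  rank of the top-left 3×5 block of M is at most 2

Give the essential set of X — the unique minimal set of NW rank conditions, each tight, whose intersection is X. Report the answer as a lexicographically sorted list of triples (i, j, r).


Propagating the 14 rank bounds to every northwest block:

  R[1]: 0 | 0 | 0 | 0 | 0 | 0 | 1
  R[2]: 0 | 1 | 1 | 1 | 1 | 1 | 2
  R[3]: 0 | 1 | 2 | 2 | 2 | 2 | 3
  R[4]: 0 | 1 | 2 | 3 | 3 | 3 | 4
  R[5]: 0 | 1 | 2 | 3 | 3 | 4 | 5
  R[6]: 1 | 2 | 3 | 4 | 4 | 5 | 6
  R[7]: 1 | 2 | 3 | 4 | 5 | 6 | 7

reading off 1-entries of Δ²R: w = (7, 2, 3, 4, 6, 1, 5).

3 SE-corners of the 11-cell Rothe diagram give Ess(w):

[(1, 6, 0), (5, 1, 0), (5, 5, 3)]


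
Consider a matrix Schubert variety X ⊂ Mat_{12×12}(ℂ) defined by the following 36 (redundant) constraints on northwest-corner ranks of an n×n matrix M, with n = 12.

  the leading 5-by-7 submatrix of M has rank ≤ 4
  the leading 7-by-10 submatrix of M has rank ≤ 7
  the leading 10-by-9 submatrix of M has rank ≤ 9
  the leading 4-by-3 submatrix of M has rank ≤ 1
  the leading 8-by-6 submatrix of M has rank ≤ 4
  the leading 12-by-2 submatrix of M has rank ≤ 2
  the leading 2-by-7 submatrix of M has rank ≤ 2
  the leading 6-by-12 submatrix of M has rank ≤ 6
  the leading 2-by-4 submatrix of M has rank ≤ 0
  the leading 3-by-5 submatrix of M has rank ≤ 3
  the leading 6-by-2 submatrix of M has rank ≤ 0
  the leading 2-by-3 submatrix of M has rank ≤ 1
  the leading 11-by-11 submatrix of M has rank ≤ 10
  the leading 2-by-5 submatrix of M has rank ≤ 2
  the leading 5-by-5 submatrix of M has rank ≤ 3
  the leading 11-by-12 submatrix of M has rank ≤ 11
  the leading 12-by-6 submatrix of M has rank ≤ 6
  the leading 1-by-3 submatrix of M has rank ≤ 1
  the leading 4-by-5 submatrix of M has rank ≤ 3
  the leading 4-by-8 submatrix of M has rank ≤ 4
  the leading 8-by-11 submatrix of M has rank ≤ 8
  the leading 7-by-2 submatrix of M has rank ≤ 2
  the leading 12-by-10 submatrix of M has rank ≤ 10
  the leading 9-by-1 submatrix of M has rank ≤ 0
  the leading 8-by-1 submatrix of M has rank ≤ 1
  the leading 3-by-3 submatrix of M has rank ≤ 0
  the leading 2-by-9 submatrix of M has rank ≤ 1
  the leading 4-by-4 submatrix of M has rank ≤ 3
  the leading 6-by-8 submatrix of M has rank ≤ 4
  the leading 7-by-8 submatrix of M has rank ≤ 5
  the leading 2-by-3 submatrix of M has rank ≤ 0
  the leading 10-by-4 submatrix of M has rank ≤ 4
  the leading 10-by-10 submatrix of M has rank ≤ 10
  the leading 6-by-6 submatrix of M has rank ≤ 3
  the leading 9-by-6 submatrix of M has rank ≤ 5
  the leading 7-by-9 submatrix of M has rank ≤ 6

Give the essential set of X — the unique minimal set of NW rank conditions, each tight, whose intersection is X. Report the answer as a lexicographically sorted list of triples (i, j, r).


Computing R[i][j] = min implied NW-rank bound (n=12, 36 conditions):

  R[1]: 0 0 0 0 1 1 1 1 1 1 1 1
  R[2]: 0 0 0 0 1 1 1 1 1 2 2 2
  R[3]: 0 0 0 1 2 2 2 2 2 3 3 3
  R[4]: 0 0 1 2 3 3 3 3 3 4 4 4
  R[5]: 0 0 1 2 3 3 4 4 4 5 5 5
  R[6]: 0 0 1 2 3 3 4 4 5 6 6 6
  R[7]: 0 1 2 3 4 4 5 5 6 7 7 7
  R[8]: 0 1 2 3 4 4 5 6 7 8 8 8
  R[9]: 0 1 2 3 4 5 6 7 8 9 9 9
  R[10]: 1 2 3 4 5 6 7 8 9 10 10 10
  R[11]: 1 2 3 4 5 6 7 8 9 10 10 11
  R[12]: 1 2 3 4 5 6 7 8 9 10 11 12

second differences of R give the permutation w = (5, 10, 4, 3, 7, 9, 2, 8, 6, 1, 12, 11).

Fulton essential set (9 of the 29 Rothe cells):

[(2, 4, 0), (2, 9, 1), (3, 3, 0), (6, 2, 0), (6, 6, 3), (6, 8, 4), (8, 6, 4), (9, 1, 0), (11, 11, 10)]


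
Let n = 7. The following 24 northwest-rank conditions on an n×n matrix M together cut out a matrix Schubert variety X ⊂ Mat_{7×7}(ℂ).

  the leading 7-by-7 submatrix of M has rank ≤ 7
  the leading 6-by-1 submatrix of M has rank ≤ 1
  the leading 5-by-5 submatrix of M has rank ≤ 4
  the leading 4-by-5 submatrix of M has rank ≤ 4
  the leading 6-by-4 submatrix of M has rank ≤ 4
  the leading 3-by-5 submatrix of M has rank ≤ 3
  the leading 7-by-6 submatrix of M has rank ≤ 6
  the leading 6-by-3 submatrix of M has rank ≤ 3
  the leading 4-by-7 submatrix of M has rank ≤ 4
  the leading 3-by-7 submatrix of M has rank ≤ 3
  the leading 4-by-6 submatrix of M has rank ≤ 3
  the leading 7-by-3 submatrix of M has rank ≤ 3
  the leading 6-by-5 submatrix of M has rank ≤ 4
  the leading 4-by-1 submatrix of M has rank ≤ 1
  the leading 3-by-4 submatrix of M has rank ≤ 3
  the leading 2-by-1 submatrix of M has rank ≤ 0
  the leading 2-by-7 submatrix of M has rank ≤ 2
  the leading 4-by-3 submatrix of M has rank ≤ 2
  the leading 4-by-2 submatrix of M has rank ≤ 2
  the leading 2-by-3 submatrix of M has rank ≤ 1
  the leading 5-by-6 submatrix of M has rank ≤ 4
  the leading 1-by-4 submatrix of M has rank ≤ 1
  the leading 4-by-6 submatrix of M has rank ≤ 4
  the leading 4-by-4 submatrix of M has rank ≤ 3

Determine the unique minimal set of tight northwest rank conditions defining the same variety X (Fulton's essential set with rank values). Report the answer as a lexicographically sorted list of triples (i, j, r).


Recovering R(i,j) via the rank-extension bound from the 24 conditions:

  0  1  1  1  1  1  1
  0  1  1  2  2  2  2
  1  2  2  3  3  3  3
  1  2  2  3  3  3  4
  1  2  3  4  4  4  5
  1  2  3  4  4  5  6
  1  2  3  4  5  6  7

the unique w with this rank table is (2, 4, 1, 7, 3, 6, 5).

D(w) has 7 cells with 5 SE-corners; essential set:

[(2, 1, 0), (2, 3, 1), (4, 3, 2), (4, 6, 3), (6, 5, 4)]


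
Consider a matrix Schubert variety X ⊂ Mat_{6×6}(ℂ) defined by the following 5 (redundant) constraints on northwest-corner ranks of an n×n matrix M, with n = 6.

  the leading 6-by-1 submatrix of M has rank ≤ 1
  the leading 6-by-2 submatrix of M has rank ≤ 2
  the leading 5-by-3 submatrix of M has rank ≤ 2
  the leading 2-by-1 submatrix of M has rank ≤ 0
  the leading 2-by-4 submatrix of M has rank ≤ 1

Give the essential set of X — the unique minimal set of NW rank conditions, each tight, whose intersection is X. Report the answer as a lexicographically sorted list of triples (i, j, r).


Propagating the 5 rank bounds to every northwest block:

  0 | 1 | 1 | 1 | 1 | 1
  0 | 1 | 1 | 1 | 2 | 2
  1 | 2 | 2 | 2 | 3 | 3
  1 | 2 | 2 | 3 | 4 | 4
  1 | 2 | 2 | 3 | 4 | 5
  1 | 2 | 3 | 4 | 5 | 6

so w = (2, 5, 1, 4, 6, 3).

D(w) has 6 cells with 3 SE-corners; essential set:

[(2, 1, 0), (2, 4, 1), (5, 3, 2)]


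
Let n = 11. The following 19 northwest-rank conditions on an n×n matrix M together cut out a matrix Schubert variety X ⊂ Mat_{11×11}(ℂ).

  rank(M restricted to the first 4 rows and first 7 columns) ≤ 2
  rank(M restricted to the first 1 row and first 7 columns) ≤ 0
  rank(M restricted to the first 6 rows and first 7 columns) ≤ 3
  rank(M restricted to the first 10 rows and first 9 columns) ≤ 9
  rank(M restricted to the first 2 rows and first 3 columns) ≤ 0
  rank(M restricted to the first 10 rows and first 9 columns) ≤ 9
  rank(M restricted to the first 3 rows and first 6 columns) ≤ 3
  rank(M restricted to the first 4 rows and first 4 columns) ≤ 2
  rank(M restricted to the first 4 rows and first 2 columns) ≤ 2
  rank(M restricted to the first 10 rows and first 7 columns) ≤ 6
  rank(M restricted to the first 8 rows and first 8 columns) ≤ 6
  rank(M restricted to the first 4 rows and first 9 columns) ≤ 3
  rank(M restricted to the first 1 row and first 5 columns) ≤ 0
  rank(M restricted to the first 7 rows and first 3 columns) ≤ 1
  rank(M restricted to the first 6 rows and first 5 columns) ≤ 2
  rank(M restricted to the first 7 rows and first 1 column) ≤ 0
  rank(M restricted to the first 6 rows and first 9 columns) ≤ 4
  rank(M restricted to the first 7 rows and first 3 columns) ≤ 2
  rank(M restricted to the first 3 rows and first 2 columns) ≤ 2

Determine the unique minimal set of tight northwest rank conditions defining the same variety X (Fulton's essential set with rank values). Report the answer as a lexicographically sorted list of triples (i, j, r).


Rank table r_w(11×11) implied by the 19 constraints:

  row 1: 0, 0, 0, 0, 0, 0, 0, 1, 1, 1, 1
  row 2: 0, 0, 0, 1, 1, 1, 1, 2, 2, 2, 2
  row 3: 0, 1, 1, 2, 2, 2, 2, 3, 3, 3, 3
  row 4: 0, 1, 1, 2, 2, 2, 2, 3, 3, 4, 4
  row 5: 0, 1, 1, 2, 2, 3, 3, 4, 4, 5, 5
  row 6: 0, 1, 1, 2, 2, 3, 3, 4, 4, 5, 6
  row 7: 0, 1, 1, 2, 3, 4, 4, 5, 5, 6, 7
  row 8: 1, 2, 2, 3, 4, 5, 5, 6, 6, 7, 8
  row 9: 1, 2, 3, 4, 5, 6, 6, 7, 7, 8, 9
  row 10: 1, 2, 3, 4, 5, 6, 6, 7, 8, 9, 10
  row 11: 1, 2, 3, 4, 5, 6, 7, 8, 9, 10, 11

the unique w with this rank table is (8, 4, 2, 10, 6, 11, 5, 1, 3, 9, 7).

Fulton essential set (10 of the 28 Rothe cells):

[(1, 7, 0), (2, 3, 0), (4, 7, 2), (4, 9, 3), (6, 5, 2), (6, 7, 3), (6, 9, 4), (7, 1, 0), (7, 3, 1), (10, 7, 6)]


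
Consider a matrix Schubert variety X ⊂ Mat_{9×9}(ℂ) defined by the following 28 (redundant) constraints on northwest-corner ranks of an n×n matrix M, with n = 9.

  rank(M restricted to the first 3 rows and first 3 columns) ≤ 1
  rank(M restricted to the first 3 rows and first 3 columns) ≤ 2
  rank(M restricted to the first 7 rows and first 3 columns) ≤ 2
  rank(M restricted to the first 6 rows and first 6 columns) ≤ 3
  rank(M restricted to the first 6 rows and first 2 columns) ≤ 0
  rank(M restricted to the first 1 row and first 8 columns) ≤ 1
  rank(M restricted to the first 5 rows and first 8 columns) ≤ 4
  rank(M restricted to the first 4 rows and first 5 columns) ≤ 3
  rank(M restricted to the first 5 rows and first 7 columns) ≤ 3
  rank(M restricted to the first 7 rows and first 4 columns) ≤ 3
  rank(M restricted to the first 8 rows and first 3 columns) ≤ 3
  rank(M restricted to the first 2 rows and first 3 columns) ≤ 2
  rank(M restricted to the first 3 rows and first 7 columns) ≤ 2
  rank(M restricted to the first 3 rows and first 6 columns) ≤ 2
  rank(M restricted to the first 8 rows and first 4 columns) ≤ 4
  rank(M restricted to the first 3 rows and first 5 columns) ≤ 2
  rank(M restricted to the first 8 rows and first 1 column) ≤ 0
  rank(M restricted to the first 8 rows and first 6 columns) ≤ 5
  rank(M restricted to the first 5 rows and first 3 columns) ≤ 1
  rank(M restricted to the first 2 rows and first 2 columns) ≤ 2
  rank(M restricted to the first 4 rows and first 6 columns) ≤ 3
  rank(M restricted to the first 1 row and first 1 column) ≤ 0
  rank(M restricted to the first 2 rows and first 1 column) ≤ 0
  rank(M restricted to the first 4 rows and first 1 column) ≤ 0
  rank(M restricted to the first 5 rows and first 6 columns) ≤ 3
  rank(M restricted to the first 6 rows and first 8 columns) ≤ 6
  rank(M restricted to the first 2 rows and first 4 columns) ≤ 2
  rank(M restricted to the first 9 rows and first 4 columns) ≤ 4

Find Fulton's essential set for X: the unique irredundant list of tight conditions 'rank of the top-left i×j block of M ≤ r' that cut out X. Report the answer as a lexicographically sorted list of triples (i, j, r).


Reconstructing r_w from the 28 given conditions:

  0  0  1  1  1  1  1  1  1
  0  0  1  2  2  2  2  2  2
  0  0  1  2  2  2  2  3  3
  0  0  1  2  3  3  3  4  4
  0  0  1  2  3  3  3  4  5
  0  0  1  2  3  3  4  5  6
  0  1  2  3  4  4  5  6  7
  0  1  2  3  4  5  6  7  8
  1  2  3  4  5  6  7  8  9

so w = (3, 4, 8, 5, 9, 7, 2, 6, 1).

|D(w)|=20, |Ess(w)|=5:

[(3, 7, 2), (5, 7, 3), (6, 2, 0), (6, 6, 3), (8, 1, 0)]


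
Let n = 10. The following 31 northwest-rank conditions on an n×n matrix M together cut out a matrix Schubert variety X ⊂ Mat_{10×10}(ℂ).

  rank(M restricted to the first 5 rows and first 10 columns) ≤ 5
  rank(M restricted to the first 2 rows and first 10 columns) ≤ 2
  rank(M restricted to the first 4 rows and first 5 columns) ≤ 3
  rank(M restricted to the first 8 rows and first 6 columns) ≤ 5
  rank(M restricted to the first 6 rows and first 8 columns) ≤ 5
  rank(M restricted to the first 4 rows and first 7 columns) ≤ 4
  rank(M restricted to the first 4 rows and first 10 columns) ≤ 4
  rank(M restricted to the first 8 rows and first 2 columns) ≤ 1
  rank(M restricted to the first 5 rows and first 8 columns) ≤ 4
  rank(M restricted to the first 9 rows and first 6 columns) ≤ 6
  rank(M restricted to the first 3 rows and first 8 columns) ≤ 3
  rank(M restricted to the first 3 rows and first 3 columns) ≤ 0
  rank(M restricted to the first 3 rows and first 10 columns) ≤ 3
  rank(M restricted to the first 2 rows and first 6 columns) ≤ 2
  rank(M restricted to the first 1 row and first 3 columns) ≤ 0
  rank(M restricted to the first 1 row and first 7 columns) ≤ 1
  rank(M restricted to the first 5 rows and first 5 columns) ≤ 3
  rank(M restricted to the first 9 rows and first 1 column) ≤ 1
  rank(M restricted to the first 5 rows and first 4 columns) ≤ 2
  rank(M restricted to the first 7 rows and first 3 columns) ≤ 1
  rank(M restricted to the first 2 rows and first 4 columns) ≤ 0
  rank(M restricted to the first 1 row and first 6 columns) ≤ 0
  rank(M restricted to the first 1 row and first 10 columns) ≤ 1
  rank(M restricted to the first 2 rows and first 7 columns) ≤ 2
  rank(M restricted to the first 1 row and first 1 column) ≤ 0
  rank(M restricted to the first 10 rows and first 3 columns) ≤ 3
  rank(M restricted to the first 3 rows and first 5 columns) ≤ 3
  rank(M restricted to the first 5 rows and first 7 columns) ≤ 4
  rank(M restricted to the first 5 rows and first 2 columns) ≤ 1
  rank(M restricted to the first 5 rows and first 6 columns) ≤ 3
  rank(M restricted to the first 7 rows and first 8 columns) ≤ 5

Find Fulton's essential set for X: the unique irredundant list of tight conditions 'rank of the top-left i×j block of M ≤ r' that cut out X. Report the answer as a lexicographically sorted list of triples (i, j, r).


Rank table r_w(10×10) implied by the 31 constraints:

  i=1: 0 | 0 | 0 | 0 | 0 | 0 | 1 | 1 | 1 | 1
  i=2: 0 | 0 | 0 | 0 | 1 | 1 | 2 | 2 | 2 | 2
  i=3: 0 | 0 | 0 | 1 | 2 | 2 | 3 | 3 | 3 | 3
  i=4: 1 | 1 | 1 | 2 | 3 | 3 | 4 | 4 | 4 | 4
  i=5: 1 | 1 | 1 | 2 | 3 | 3 | 4 | 4 | 5 | 5
  i=6: 1 | 1 | 1 | 2 | 3 | 4 | 5 | 5 | 6 | 6
  i=7: 1 | 1 | 1 | 2 | 3 | 4 | 5 | 5 | 6 | 7
  i=8: 1 | 1 | 2 | 3 | 4 | 5 | 6 | 6 | 7 | 8
  i=9: 1 | 2 | 3 | 4 | 5 | 6 | 7 | 7 | 8 | 9
  i=10: 1 | 2 | 3 | 4 | 5 | 6 | 7 | 8 | 9 | 10

so w = (7, 5, 4, 1, 9, 6, 10, 3, 2, 8).

Rothe diagram D(w) (23 cells), 8 SE-corners (essential conditions):

[(1, 6, 0), (2, 4, 0), (3, 3, 0), (5, 6, 3), (5, 8, 4), (7, 3, 1), (7, 8, 5), (8, 2, 1)]


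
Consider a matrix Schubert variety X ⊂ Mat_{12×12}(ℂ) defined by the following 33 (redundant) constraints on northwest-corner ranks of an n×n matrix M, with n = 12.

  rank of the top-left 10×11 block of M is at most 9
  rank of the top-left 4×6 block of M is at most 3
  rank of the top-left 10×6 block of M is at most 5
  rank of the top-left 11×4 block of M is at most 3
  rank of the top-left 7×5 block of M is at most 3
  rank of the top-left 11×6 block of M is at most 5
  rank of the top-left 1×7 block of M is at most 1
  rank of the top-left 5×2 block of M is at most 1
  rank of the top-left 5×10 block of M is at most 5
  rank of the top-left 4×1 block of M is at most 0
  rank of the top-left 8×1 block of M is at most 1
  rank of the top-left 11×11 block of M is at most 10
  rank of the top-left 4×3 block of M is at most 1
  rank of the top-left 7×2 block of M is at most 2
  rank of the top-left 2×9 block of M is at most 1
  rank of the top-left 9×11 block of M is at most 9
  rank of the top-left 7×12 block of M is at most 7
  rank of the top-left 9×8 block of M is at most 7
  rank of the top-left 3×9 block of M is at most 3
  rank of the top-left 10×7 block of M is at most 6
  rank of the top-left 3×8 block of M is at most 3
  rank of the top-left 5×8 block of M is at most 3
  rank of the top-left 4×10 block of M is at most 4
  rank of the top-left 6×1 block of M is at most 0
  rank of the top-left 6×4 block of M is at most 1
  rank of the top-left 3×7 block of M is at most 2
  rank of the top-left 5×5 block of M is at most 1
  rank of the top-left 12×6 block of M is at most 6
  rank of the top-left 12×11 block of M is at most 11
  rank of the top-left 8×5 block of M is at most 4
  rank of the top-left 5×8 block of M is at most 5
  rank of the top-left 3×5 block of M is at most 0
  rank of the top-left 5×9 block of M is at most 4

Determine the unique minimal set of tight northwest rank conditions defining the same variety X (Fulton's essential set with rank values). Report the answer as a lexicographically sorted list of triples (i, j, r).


Computing R[i][j] = min implied NW-rank bound (n=12, 33 conditions):

  i=1: 0 | 0 | 0 | 0 | 0 | 1 | 1 | 1 | 1 | 1 | 1 | 1
  i=2: 0 | 0 | 0 | 0 | 0 | 1 | 1 | 1 | 1 | 2 | 2 | 2
  i=3: 0 | 0 | 0 | 0 | 0 | 1 | 2 | 2 | 2 | 3 | 3 | 3
  i=4: 0 | 1 | 1 | 1 | 1 | 2 | 3 | 3 | 3 | 4 | 4 | 4
  i=5: 0 | 1 | 1 | 1 | 1 | 2 | 3 | 3 | 4 | 5 | 5 | 5
  i=6: 0 | 1 | 1 | 1 | 2 | 3 | 4 | 4 | 5 | 6 | 6 | 6
  i=7: 1 | 2 | 2 | 2 | 3 | 4 | 5 | 5 | 6 | 7 | 7 | 7
  i=8: 1 | 2 | 3 | 3 | 4 | 5 | 6 | 6 | 7 | 8 | 8 | 8
  i=9: 1 | 2 | 3 | 3 | 4 | 5 | 6 | 7 | 8 | 9 | 9 | 9
  i=10: 1 | 2 | 3 | 3 | 4 | 5 | 6 | 7 | 8 | 9 | 9 | 10
  i=11: 1 | 2 | 3 | 3 | 4 | 5 | 6 | 7 | 8 | 9 | 10 | 11
  i=12: 1 | 2 | 3 | 4 | 5 | 6 | 7 | 8 | 9 | 10 | 11 | 12

the unique w with this rank table is (6, 10, 7, 2, 9, 5, 1, 3, 8, 12, 11, 4).

D(w) has 31 cells with 8 SE-corners; essential set:

[(2, 9, 1), (3, 5, 0), (5, 5, 1), (5, 8, 3), (6, 1, 0), (6, 4, 1), (10, 11, 9), (11, 4, 3)]


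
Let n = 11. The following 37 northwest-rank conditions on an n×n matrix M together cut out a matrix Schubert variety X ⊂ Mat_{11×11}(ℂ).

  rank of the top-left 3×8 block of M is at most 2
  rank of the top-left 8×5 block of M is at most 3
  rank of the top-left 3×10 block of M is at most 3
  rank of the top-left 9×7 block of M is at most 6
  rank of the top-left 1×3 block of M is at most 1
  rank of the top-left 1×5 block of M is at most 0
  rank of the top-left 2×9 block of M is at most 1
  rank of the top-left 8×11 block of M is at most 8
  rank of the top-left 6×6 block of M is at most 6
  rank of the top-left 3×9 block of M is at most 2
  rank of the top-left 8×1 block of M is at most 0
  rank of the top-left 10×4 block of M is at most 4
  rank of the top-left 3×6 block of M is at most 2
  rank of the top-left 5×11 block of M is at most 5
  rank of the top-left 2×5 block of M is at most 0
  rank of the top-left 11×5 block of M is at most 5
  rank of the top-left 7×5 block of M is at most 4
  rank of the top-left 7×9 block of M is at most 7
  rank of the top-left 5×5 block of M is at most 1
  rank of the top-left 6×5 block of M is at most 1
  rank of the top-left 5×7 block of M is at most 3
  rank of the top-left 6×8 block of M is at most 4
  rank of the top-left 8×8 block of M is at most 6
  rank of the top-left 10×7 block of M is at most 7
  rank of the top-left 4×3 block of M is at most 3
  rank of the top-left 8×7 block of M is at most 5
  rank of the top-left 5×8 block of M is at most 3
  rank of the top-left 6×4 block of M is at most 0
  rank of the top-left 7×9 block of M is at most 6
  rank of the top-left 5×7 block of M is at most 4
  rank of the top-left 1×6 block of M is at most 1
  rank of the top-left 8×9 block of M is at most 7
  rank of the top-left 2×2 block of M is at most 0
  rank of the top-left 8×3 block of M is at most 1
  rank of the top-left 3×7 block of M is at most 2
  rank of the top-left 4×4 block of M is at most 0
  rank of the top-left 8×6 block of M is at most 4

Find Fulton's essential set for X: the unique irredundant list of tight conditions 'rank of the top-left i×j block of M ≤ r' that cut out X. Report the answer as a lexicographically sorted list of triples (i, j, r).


Propagating the 37 rank bounds to every northwest block:

  R[1]: 0, 0, 0, 0, 0, 1, 1, 1, 1, 1, 1
  R[2]: 0, 0, 0, 0, 0, 1, 1, 1, 1, 2, 2
  R[3]: 0, 0, 0, 0, 1, 2, 2, 2, 2, 3, 3
  R[4]: 0, 0, 0, 0, 1, 2, 3, 3, 3, 4, 4
  R[5]: 0, 0, 0, 0, 1, 2, 3, 3, 4, 5, 5
  R[6]: 0, 0, 0, 0, 1, 2, 3, 4, 5, 6, 6
  R[7]: 0, 1, 1, 1, 2, 3, 4, 5, 6, 7, 7
  R[8]: 0, 1, 1, 2, 3, 4, 5, 6, 7, 8, 8
  R[9]: 1, 2, 2, 3, 4, 5, 6, 7, 8, 9, 9
  R[10]: 1, 2, 3, 4, 5, 6, 7, 8, 9, 10, 10
  R[11]: 1, 2, 3, 4, 5, 6, 7, 8, 9, 10, 11

second differences of R give the permutation w = (6, 10, 5, 7, 9, 8, 2, 4, 1, 3, 11).

Fulton essential set (6 of the 33 Rothe cells):

[(2, 5, 0), (2, 9, 1), (5, 8, 3), (6, 4, 0), (8, 1, 0), (8, 3, 1)]


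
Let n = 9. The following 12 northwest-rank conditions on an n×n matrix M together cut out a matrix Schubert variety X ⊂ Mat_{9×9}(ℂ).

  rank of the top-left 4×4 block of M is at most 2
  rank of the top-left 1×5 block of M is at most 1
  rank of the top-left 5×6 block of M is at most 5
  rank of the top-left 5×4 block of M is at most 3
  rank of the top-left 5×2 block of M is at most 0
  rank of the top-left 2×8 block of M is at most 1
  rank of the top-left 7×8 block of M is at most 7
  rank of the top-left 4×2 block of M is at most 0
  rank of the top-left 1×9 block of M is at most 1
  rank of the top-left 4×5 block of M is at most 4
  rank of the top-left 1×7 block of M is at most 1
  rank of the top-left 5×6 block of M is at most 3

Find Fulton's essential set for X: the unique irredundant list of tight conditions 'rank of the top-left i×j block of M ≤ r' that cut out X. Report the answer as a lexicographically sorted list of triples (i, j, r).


Computing R[i][j] = min implied NW-rank bound (n=9, 12 conditions):

  row 1: 0 0 1 1 1 1 1 1 1
  row 2: 0 0 1 1 1 1 1 1 2
  row 3: 0 0 1 2 2 2 2 2 3
  row 4: 0 0 1 2 3 3 3 3 4
  row 5: 0 0 1 2 3 3 4 4 5
  row 6: 1 1 2 3 4 4 5 5 6
  row 7: 1 2 3 4 5 5 6 6 7
  row 8: 1 2 3 4 5 6 7 7 8
  row 9: 1 2 3 4 5 6 7 8 9

so w = (3, 9, 4, 5, 7, 1, 2, 6, 8).

|D(w)|=16, |Ess(w)|=3:

[(2, 8, 1), (5, 2, 0), (5, 6, 3)]


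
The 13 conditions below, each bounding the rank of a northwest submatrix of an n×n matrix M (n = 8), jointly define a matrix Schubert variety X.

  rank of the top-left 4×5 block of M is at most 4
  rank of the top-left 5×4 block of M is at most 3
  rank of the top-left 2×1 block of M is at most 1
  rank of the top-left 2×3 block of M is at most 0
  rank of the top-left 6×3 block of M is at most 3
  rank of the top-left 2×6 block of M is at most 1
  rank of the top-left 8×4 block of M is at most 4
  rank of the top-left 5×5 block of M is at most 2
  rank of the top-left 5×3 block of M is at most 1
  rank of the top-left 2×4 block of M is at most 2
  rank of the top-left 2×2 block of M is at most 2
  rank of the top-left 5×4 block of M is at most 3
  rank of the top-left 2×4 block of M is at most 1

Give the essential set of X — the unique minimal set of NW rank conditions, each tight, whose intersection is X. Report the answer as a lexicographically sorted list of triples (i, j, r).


Reconstructing r_w from the 13 given conditions:

  R[1]: 0 | 0 | 0 | 1 | 1 | 1 | 1 | 1
  R[2]: 0 | 0 | 0 | 1 | 1 | 1 | 2 | 2
  R[3]: 1 | 1 | 1 | 2 | 2 | 2 | 3 | 3
  R[4]: 1 | 1 | 1 | 2 | 2 | 3 | 4 | 4
  R[5]: 1 | 1 | 1 | 2 | 2 | 3 | 4 | 5
  R[6]: 1 | 2 | 2 | 3 | 3 | 4 | 5 | 6
  R[7]: 1 | 2 | 3 | 4 | 4 | 5 | 6 | 7
  R[8]: 1 | 2 | 3 | 4 | 5 | 6 | 7 | 8

hence w(1..8) = (4, 7, 1, 6, 8, 2, 3, 5).

ℓ(w)=14; the 4 essential cells (i,j,r):

[(2, 3, 0), (2, 6, 1), (5, 3, 1), (5, 5, 2)]


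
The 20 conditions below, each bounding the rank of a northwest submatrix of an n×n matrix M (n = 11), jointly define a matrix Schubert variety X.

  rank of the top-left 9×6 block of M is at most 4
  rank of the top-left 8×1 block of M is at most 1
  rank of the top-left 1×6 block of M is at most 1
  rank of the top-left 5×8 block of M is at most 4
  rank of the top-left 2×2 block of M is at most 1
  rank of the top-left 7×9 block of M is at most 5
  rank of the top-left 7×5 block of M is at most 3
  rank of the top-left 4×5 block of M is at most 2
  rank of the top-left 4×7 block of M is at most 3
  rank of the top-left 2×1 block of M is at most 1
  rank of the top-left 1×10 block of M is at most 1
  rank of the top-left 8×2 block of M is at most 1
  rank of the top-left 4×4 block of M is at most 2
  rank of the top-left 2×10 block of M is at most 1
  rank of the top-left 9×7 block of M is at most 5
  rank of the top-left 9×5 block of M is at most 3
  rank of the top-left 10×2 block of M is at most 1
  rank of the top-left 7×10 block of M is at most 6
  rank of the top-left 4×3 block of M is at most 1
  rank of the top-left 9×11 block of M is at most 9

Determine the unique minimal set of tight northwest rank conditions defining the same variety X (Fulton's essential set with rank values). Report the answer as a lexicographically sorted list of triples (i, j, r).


Reconstructing r_w from the 20 given conditions:

  R[1]: 1 | 1 | 1 | 1 | 1 | 1 | 1 | 1 | 1 | 1 | 1
  R[2]: 1 | 1 | 1 | 1 | 1 | 1 | 1 | 1 | 1 | 1 | 2
  R[3]: 1 | 1 | 1 | 2 | 2 | 2 | 2 | 2 | 2 | 2 | 3
  R[4]: 1 | 1 | 1 | 2 | 2 | 3 | 3 | 3 | 3 | 3 | 4
  R[5]: 1 | 1 | 2 | 3 | 3 | 4 | 4 | 4 | 4 | 4 | 5
  R[6]: 1 | 1 | 2 | 3 | 3 | 4 | 5 | 5 | 5 | 5 | 6
  R[7]: 1 | 1 | 2 | 3 | 3 | 4 | 5 | 5 | 5 | 6 | 7
  R[8]: 1 | 1 | 2 | 3 | 3 | 4 | 5 | 6 | 6 | 7 | 8
  R[9]: 1 | 1 | 2 | 3 | 3 | 4 | 5 | 6 | 7 | 8 | 9
  R[10]: 1 | 1 | 2 | 3 | 4 | 5 | 6 | 7 | 8 | 9 | 10
  R[11]: 1 | 2 | 3 | 4 | 5 | 6 | 7 | 8 | 9 | 10 | 11

the unique w with this rank table is (1, 11, 4, 6, 3, 7, 10, 8, 9, 5, 2).

D(w) has 26 cells with 6 SE-corners; essential set:

[(2, 10, 1), (4, 3, 1), (4, 5, 2), (7, 9, 5), (9, 5, 3), (10, 2, 1)]
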